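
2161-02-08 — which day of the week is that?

Doomsday rule: the anchor day for the 2100s is Sunday. For year 61: 61÷12 = 5 r 1, and 1÷4 = 0, so 5+1+0 = 6.
Sunday + 6 ≡ Saturday — that's 2161's doomsday.
In February the doomsday date is Feb 28 (2161 is not a leap year).
Feb 8 is 20 days before Feb 28; 20 mod 7 = 6, so Saturday − 6 = Sunday.

Sunday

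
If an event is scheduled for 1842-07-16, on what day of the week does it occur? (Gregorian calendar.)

Saturday

Doomsday rule: the anchor day for the 1800s is Friday. For year 42: 42÷12 = 3 r 6, and 6÷4 = 1, so 3+6+1 = 10.
Friday + 10 ≡ Monday — that's 1842's doomsday.
In July the doomsday date is Jul 11.
Jul 16 is 5 days after Jul 11; 5 mod 7 = 5, so Monday + 5 = Saturday.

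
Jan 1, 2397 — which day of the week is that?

Wednesday

Doomsday rule: the anchor day for the 2300s is Wednesday. For year 97: 97÷12 = 8 r 1, and 1÷4 = 0, so 8+1+0 = 9.
Wednesday + 9 ≡ Friday — that's 2397's doomsday.
In January the doomsday date is Jan 3 (2397 is not a leap year).
Jan 1 is 2 days before Jan 3; 2 mod 7 = 2, so Friday − 2 = Wednesday.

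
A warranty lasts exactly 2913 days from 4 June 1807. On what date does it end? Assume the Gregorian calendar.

+366 (one year; includes Feb 29, 1808) → Jun 4, 1808 (2547 left).
+365 (one year) → Jun 4, 1809 (2182 left).
+365 (one year) → Jun 4, 1810 (1817 left).
+365 (one year) → Jun 4, 1811 (1452 left).
+366 (one year; includes Feb 29, 1812) → Jun 4, 1812 (1086 left).
+365 (one year) → Jun 4, 1813 (721 left).
+365 (one year) → Jun 4, 1814 (356 left).
Jun has 30 days: +27 → Jul 1, 1814 (329 left).
Jul has 31 days: +31 → Aug 1, 1814 (298 left).
Aug has 31 days: +31 → Sep 1, 1814 (267 left).
Sep has 30 days: +30 → Oct 1, 1814 (237 left).
Oct has 31 days: +31 → Nov 1, 1814 (206 left).
Nov has 30 days: +30 → Dec 1, 1814 (176 left).
Dec has 31 days: +31 → Jan 1, 1815 (145 left).
Jan has 31 days: +31 → Feb 1, 1815 (114 left).
Feb has 28 days: +28 → Mar 1, 1815 (86 left).
Mar has 31 days: +31 → Apr 1, 1815 (55 left).
Apr has 30 days: +30 → May 1, 1815 (25 left).
+25 → May 26, 1815.

May 26, 1815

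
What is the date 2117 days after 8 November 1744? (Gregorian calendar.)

August 26, 1750

+365 (one year) → Nov 8, 1745 (1752 left).
+365 (one year) → Nov 8, 1746 (1387 left).
+365 (one year) → Nov 8, 1747 (1022 left).
+366 (one year; includes Feb 29, 1748) → Nov 8, 1748 (656 left).
+365 (one year) → Nov 8, 1749 (291 left).
Nov has 30 days: +23 → Dec 1, 1749 (268 left).
Dec has 31 days: +31 → Jan 1, 1750 (237 left).
Jan has 31 days: +31 → Feb 1, 1750 (206 left).
Feb has 28 days: +28 → Mar 1, 1750 (178 left).
Mar has 31 days: +31 → Apr 1, 1750 (147 left).
Apr has 30 days: +30 → May 1, 1750 (117 left).
May has 31 days: +31 → Jun 1, 1750 (86 left).
Jun has 30 days: +30 → Jul 1, 1750 (56 left).
Jul has 31 days: +31 → Aug 1, 1750 (25 left).
+25 → Aug 26, 1750.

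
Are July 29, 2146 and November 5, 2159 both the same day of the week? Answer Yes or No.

From Jul 29, 2146 to Nov 5, 2159 is 4847 days.
4847 mod 7 = 3, so they are different weekdays.
(Jul 29, 2146 is a Friday; Nov 5, 2159 is a Monday.)

No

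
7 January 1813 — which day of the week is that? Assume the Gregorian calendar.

Thursday

Doomsday rule: the anchor day for the 1800s is Friday. For year 13: 13÷12 = 1 r 1, and 1÷4 = 0, so 1+1+0 = 2.
Friday + 2 ≡ Sunday — that's 1813's doomsday.
In January the doomsday date is Jan 3 (1813 is not a leap year).
Jan 7 is 4 days after Jan 3; 4 mod 7 = 4, so Sunday + 4 = Thursday.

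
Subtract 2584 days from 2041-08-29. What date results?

−365 (one year) → Aug 29, 2040 (2219 left).
−366 (one year; includes Feb 29, 2040) → Aug 29, 2039 (1853 left).
−365 (one year) → Aug 29, 2038 (1488 left).
−365 (one year) → Aug 29, 2037 (1123 left).
−365 (one year) → Aug 29, 2036 (758 left).
−366 (one year; includes Feb 29, 2036) → Aug 29, 2035 (392 left).
−29 → Jul 31, 2035 (end of Jul, 31 days; 363 left).
−31 → Jun 30, 2035 (end of Jun, 30 days; 332 left).
−30 → May 31, 2035 (end of May, 31 days; 302 left).
−31 → Apr 30, 2035 (end of Apr, 30 days; 271 left).
−30 → Mar 31, 2035 (end of Mar, 31 days; 241 left).
−31 → Feb 28, 2035 (end of Feb, 28 days; 210 left).
−28 → Jan 31, 2035 (end of Jan, 31 days; 182 left).
−31 → Dec 31, 2034 (end of Dec, 31 days; 151 left).
−31 → Nov 30, 2034 (end of Nov, 30 days; 120 left).
−30 → Oct 31, 2034 (end of Oct, 31 days; 90 left).
−31 → Sep 30, 2034 (end of Sep, 30 days; 59 left).
−30 → Aug 31, 2034 (end of Aug, 31 days; 29 left).
−29 → Aug 2, 2034.

August 2, 2034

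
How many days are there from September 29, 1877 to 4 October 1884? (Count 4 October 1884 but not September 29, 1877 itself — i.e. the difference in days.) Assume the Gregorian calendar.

Sep 29, 1877 → Sep 29, 1878: 365 days.
Sep 29, 1878 → Sep 29, 1879: 365 days.
Sep 29, 1879 → Sep 29, 1880: 366 days (Feb 29, 1880 is in that span).
Sep 29, 1880 → Sep 29, 1881: 365 days.
Sep 29, 1881 → Sep 29, 1882: 365 days.
Sep 29, 1882 → Sep 29, 1883: 365 days.
Sep 29, 1883 → Oct 29, 1883: 30 days (September has 30).
Oct 29, 1883 → Nov 29, 1883: 31 days (October has 31).
Nov 29, 1883 → Dec 29, 1883: 30 days (November has 30).
Dec 29, 1883 → Jan 29, 1884: 31 days (December has 31).
Jan 29, 1884 → Feb 29, 1884: 31 days (January has 31).
Feb 29, 1884 → Mar 29, 1884: 29 days (February has 29).
Mar 29, 1884 → Apr 29, 1884: 31 days (March has 31).
Apr 29, 1884 → May 29, 1884: 30 days (April has 30).
May 29, 1884 → Jun 29, 1884: 31 days (May has 31).
Jun 29, 1884 → Jul 29, 1884: 30 days (June has 30).
Jul 29, 1884 → Aug 29, 1884: 31 days (July has 31).
Aug 29, 1884 → Sep 29, 1884: 31 days (August has 31).
Sep 29, 1884 → Oct 4, 1884: 5 days.
Total: 2562 days.

2562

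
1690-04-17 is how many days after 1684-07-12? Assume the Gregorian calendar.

Jul 12, 1684 → Jul 12, 1685: 365 days.
Jul 12, 1685 → Jul 12, 1686: 365 days.
Jul 12, 1686 → Jul 12, 1687: 365 days.
Jul 12, 1687 → Jul 12, 1688: 366 days (Feb 29, 1688 is in that span).
Jul 12, 1688 → Jul 12, 1689: 365 days.
Jul 12, 1689 → Aug 12, 1689: 31 days (July has 31).
Aug 12, 1689 → Sep 12, 1689: 31 days (August has 31).
Sep 12, 1689 → Oct 12, 1689: 30 days (September has 30).
Oct 12, 1689 → Nov 12, 1689: 31 days (October has 31).
Nov 12, 1689 → Dec 12, 1689: 30 days (November has 30).
Dec 12, 1689 → Jan 12, 1690: 31 days (December has 31).
Jan 12, 1690 → Feb 12, 1690: 31 days (January has 31).
Feb 12, 1690 → Mar 12, 1690: 28 days (February has 28).
Mar 12, 1690 → Apr 12, 1690: 31 days (March has 31).
Apr 12, 1690 → Apr 17, 1690: 5 days.
Total: 2105 days.

2105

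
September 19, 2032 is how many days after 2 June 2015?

6319

Jun 2, 2015 → Jun 2, 2016: 366 days (Feb 29, 2016 is in that span).
Jun 2, 2016 → Jun 2, 2017: 365 days.
Jun 2, 2017 → Jun 2, 2018: 365 days.
Jun 2, 2018 → Jun 2, 2019: 365 days.
Jun 2, 2019 → Jun 2, 2020: 366 days (Feb 29, 2020 is in that span).
Jun 2, 2020 → Jun 2, 2021: 365 days.
Jun 2, 2021 → Jun 2, 2022: 365 days.
Jun 2, 2022 → Jun 2, 2023: 365 days.
Jun 2, 2023 → Jun 2, 2024: 366 days (Feb 29, 2024 is in that span).
Jun 2, 2024 → Jun 2, 2025: 365 days.
Jun 2, 2025 → Jun 2, 2026: 365 days.
Jun 2, 2026 → Jun 2, 2027: 365 days.
Jun 2, 2027 → Jun 2, 2028: 366 days (Feb 29, 2028 is in that span).
Jun 2, 2028 → Jun 2, 2029: 365 days.
Jun 2, 2029 → Jun 2, 2030: 365 days.
Jun 2, 2030 → Jun 2, 2031: 365 days.
Jun 2, 2031 → Jun 2, 2032: 366 days (Feb 29, 2032 is in that span).
Jun 2, 2032 → Jul 2, 2032: 30 days (June has 30).
Jul 2, 2032 → Aug 2, 2032: 31 days (July has 31).
Aug 2, 2032 → Sep 2, 2032: 31 days (August has 31).
Sep 2, 2032 → Sep 19, 2032: 17 days.
Total: 6319 days.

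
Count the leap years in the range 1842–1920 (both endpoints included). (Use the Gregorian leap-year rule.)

Multiples of 4 in [1842,1920]: 20.
Of those, multiples of 100: 1 (not leap unless ÷400).
Multiples of 400: 0.
Leap years = 20 − 1 + 0 = 19.

19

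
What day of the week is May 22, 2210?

Tuesday

Doomsday rule: the anchor day for the 2200s is Friday. For year 10: 10÷12 = 0 r 10, and 10÷4 = 2, so 0+10+2 = 12.
Friday + 12 ≡ Wednesday — that's 2210's doomsday.
In May the doomsday date is May 9.
May 22 is 13 days after May 9; 13 mod 7 = 6, so Wednesday + 6 = Tuesday.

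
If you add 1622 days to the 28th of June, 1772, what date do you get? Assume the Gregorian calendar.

December 6, 1776

+365 (one year) → Jun 28, 1773 (1257 left).
+365 (one year) → Jun 28, 1774 (892 left).
+365 (one year) → Jun 28, 1775 (527 left).
+366 (one year; includes Feb 29, 1776) → Jun 28, 1776 (161 left).
Jun has 30 days: +3 → Jul 1, 1776 (158 left).
Jul has 31 days: +31 → Aug 1, 1776 (127 left).
Aug has 31 days: +31 → Sep 1, 1776 (96 left).
Sep has 30 days: +30 → Oct 1, 1776 (66 left).
Oct has 31 days: +31 → Nov 1, 1776 (35 left).
Nov has 30 days: +30 → Dec 1, 1776 (5 left).
+5 → Dec 6, 1776.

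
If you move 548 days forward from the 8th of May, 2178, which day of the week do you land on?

Sunday

May 8, 2178 is a Friday.
548 mod 7 = 2, so 548 days after a Friday is Friday + 2 = Sunday.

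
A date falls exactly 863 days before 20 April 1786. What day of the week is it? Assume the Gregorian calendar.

Apr 20, 1786 is a Thursday.
863 mod 7 = 2, so 863 days before a Thursday is Thursday − 2 = Tuesday.

Tuesday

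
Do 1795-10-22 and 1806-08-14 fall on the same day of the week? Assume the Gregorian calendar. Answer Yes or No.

From Oct 22, 1795 to Aug 14, 1806 is 3948 days.
3948 mod 7 = 0, so they are the same weekday.
(Oct 22, 1795 is a Thursday; Aug 14, 1806 is a Thursday.)

Yes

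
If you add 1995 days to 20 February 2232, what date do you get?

August 7, 2237

+366 (one year; includes Feb 29, 2232) → Feb 20, 2233 (1629 left).
+365 (one year) → Feb 20, 2234 (1264 left).
+365 (one year) → Feb 20, 2235 (899 left).
+365 (one year) → Feb 20, 2236 (534 left).
+366 (one year; includes Feb 29, 2236) → Feb 20, 2237 (168 left).
Feb has 28 days: +9 → Mar 1, 2237 (159 left).
Mar has 31 days: +31 → Apr 1, 2237 (128 left).
Apr has 30 days: +30 → May 1, 2237 (98 left).
May has 31 days: +31 → Jun 1, 2237 (67 left).
Jun has 30 days: +30 → Jul 1, 2237 (37 left).
Jul has 31 days: +31 → Aug 1, 2237 (6 left).
+6 → Aug 7, 2237.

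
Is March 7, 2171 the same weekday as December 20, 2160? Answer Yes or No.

From Dec 20, 2160 to Mar 7, 2171 is 3729 days.
3729 mod 7 = 5, so they are different weekdays.
(Dec 20, 2160 is a Saturday; Mar 7, 2171 is a Thursday.)

No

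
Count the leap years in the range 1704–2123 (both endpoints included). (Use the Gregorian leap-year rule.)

102

Multiples of 4 in [1704,2123]: 105.
Of those, multiples of 100: 4 (not leap unless ÷400).
Multiples of 400: 1.
Leap years = 105 − 4 + 1 = 102.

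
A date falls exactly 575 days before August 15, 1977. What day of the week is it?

Sunday

Aug 15, 1977 is a Monday.
575 mod 7 = 1, so 575 days before a Monday is Monday − 1 = Sunday.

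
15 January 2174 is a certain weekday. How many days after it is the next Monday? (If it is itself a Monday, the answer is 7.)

Jan 15, 2174 is a Saturday.
From Saturday to the next Monday is 2 days.

2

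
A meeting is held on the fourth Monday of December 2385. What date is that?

December 1, 2385 is a Sunday.
The first Monday is therefore December 2 (1 days later).
The fourth Monday is 2 + 3×7 = December 23.

December 23, 2385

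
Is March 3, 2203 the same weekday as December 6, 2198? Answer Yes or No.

Yes

From Dec 6, 2198 to Mar 3, 2203 is 1547 days.
1547 mod 7 = 0, so they are the same weekday.
(Dec 6, 2198 is a Thursday; Mar 3, 2203 is a Thursday.)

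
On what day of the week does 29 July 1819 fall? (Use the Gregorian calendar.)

Doomsday rule: the anchor day for the 1800s is Friday. For year 19: 19÷12 = 1 r 7, and 7÷4 = 1, so 1+7+1 = 9.
Friday + 9 ≡ Sunday — that's 1819's doomsday.
In July the doomsday date is Jul 11.
Jul 29 is 18 days after Jul 11; 18 mod 7 = 4, so Sunday + 4 = Thursday.

Thursday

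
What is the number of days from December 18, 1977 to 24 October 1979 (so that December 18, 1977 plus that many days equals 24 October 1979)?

Dec 18, 1977 → Dec 18, 1978: 365 days.
Dec 18, 1978 → Jan 18, 1979: 31 days (December has 31).
Jan 18, 1979 → Feb 18, 1979: 31 days (January has 31).
Feb 18, 1979 → Mar 18, 1979: 28 days (February has 28).
Mar 18, 1979 → Apr 18, 1979: 31 days (March has 31).
Apr 18, 1979 → May 18, 1979: 30 days (April has 30).
May 18, 1979 → Jun 18, 1979: 31 days (May has 31).
Jun 18, 1979 → Jul 18, 1979: 30 days (June has 30).
Jul 18, 1979 → Aug 18, 1979: 31 days (July has 31).
Aug 18, 1979 → Sep 18, 1979: 31 days (August has 31).
Sep 18, 1979 → Oct 18, 1979: 30 days (September has 30).
Oct 18, 1979 → Oct 24, 1979: 6 days.
Total: 675 days.

675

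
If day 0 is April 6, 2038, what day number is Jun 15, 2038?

70

Apr 6, 2038 → May 6, 2038: 30 days (April has 30).
May 6, 2038 → Jun 6, 2038: 31 days (May has 31).
Jun 6, 2038 → Jun 15, 2038: 9 days.
Total: 70 days.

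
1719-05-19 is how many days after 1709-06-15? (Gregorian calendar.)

Jun 15, 1709 → Jun 15, 1710: 365 days.
Jun 15, 1710 → Jun 15, 1711: 365 days.
Jun 15, 1711 → Jun 15, 1712: 366 days (Feb 29, 1712 is in that span).
Jun 15, 1712 → Jun 15, 1713: 365 days.
Jun 15, 1713 → Jun 15, 1714: 365 days.
Jun 15, 1714 → Jun 15, 1715: 365 days.
Jun 15, 1715 → Jun 15, 1716: 366 days (Feb 29, 1716 is in that span).
Jun 15, 1716 → Jun 15, 1717: 365 days.
Jun 15, 1717 → Jun 15, 1718: 365 days.
Jun 15, 1718 → Jul 15, 1718: 30 days (June has 30).
Jul 15, 1718 → Aug 15, 1718: 31 days (July has 31).
Aug 15, 1718 → Sep 15, 1718: 31 days (August has 31).
Sep 15, 1718 → Oct 15, 1718: 30 days (September has 30).
Oct 15, 1718 → Nov 15, 1718: 31 days (October has 31).
Nov 15, 1718 → Dec 15, 1718: 30 days (November has 30).
Dec 15, 1718 → Jan 15, 1719: 31 days (December has 31).
Jan 15, 1719 → Feb 15, 1719: 31 days (January has 31).
Feb 15, 1719 → Mar 15, 1719: 28 days (February has 28).
Mar 15, 1719 → Apr 15, 1719: 31 days (March has 31).
Apr 15, 1719 → May 15, 1719: 30 days (April has 30).
May 15, 1719 → May 19, 1719: 4 days.
Total: 3625 days.

3625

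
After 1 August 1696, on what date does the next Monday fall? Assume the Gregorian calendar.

August 6, 1696

Aug 1, 1696 is a Wednesday.
From Wednesday to the next Monday is 5 days.
Aug 1, 1696 + 5 = Aug 6, 1696.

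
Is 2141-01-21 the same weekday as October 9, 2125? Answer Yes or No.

No

From Oct 9, 2125 to Jan 21, 2141 is 5583 days.
5583 mod 7 = 4, so they are different weekdays.
(Oct 9, 2125 is a Tuesday; Jan 21, 2141 is a Saturday.)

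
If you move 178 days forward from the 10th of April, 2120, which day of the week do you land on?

Saturday

First find the weekday of Apr 10, 2120. Doomsday rule: the anchor day for the 2100s is Sunday. For year 20: 20÷12 = 1 r 8, and 8÷4 = 2, so 1+8+2 = 11.
Sunday + 11 ≡ Thursday — that's 2120's doomsday.
In April the doomsday date is Apr 4.
Apr 10 is 6 days after Apr 4; 6 mod 7 = 6, so Thursday + 6 = Wednesday.
178 mod 7 = 3, so 178 days after a Wednesday is Wednesday + 3 = Saturday.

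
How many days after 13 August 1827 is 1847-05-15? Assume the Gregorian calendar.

Aug 13, 1827 → Aug 13, 1828: 366 days (Feb 29, 1828 is in that span).
Aug 13, 1828 → Aug 13, 1829: 365 days.
Aug 13, 1829 → Aug 13, 1830: 365 days.
Aug 13, 1830 → Aug 13, 1831: 365 days.
Aug 13, 1831 → Aug 13, 1832: 366 days (Feb 29, 1832 is in that span).
Aug 13, 1832 → Aug 13, 1833: 365 days.
Aug 13, 1833 → Aug 13, 1834: 365 days.
Aug 13, 1834 → Aug 13, 1835: 365 days.
Aug 13, 1835 → Aug 13, 1836: 366 days (Feb 29, 1836 is in that span).
Aug 13, 1836 → Aug 13, 1837: 365 days.
Aug 13, 1837 → Aug 13, 1838: 365 days.
Aug 13, 1838 → Aug 13, 1839: 365 days.
Aug 13, 1839 → Aug 13, 1840: 366 days (Feb 29, 1840 is in that span).
Aug 13, 1840 → Aug 13, 1841: 365 days.
Aug 13, 1841 → Aug 13, 1842: 365 days.
Aug 13, 1842 → Aug 13, 1843: 365 days.
Aug 13, 1843 → Aug 13, 1844: 366 days (Feb 29, 1844 is in that span).
Aug 13, 1844 → Aug 13, 1845: 365 days.
Aug 13, 1845 → Aug 13, 1846: 365 days.
Aug 13, 1846 → Sep 13, 1846: 31 days (August has 31).
Sep 13, 1846 → Oct 13, 1846: 30 days (September has 30).
Oct 13, 1846 → Nov 13, 1846: 31 days (October has 31).
Nov 13, 1846 → Dec 13, 1846: 30 days (November has 30).
Dec 13, 1846 → Jan 13, 1847: 31 days (December has 31).
Jan 13, 1847 → Feb 13, 1847: 31 days (January has 31).
Feb 13, 1847 → Mar 13, 1847: 28 days (February has 28).
Mar 13, 1847 → Apr 13, 1847: 31 days (March has 31).
Apr 13, 1847 → May 13, 1847: 30 days (April has 30).
May 13, 1847 → May 15, 1847: 2 days.
Total: 7215 days.

7215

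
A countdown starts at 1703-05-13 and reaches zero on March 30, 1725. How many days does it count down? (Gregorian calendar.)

7992

May 13, 1703 → May 13, 1704: 366 days (Feb 29, 1704 is in that span).
May 13, 1704 → May 13, 1705: 365 days.
May 13, 1705 → May 13, 1706: 365 days.
May 13, 1706 → May 13, 1707: 365 days.
May 13, 1707 → May 13, 1708: 366 days (Feb 29, 1708 is in that span).
May 13, 1708 → May 13, 1709: 365 days.
May 13, 1709 → May 13, 1710: 365 days.
May 13, 1710 → May 13, 1711: 365 days.
May 13, 1711 → May 13, 1712: 366 days (Feb 29, 1712 is in that span).
May 13, 1712 → May 13, 1713: 365 days.
May 13, 1713 → May 13, 1714: 365 days.
May 13, 1714 → May 13, 1715: 365 days.
May 13, 1715 → May 13, 1716: 366 days (Feb 29, 1716 is in that span).
May 13, 1716 → May 13, 1717: 365 days.
May 13, 1717 → May 13, 1718: 365 days.
May 13, 1718 → May 13, 1719: 365 days.
May 13, 1719 → May 13, 1720: 366 days (Feb 29, 1720 is in that span).
May 13, 1720 → May 13, 1721: 365 days.
May 13, 1721 → May 13, 1722: 365 days.
May 13, 1722 → May 13, 1723: 365 days.
May 13, 1723 → May 13, 1724: 366 days (Feb 29, 1724 is in that span).
May 13, 1724 → Jun 13, 1724: 31 days (May has 31).
Jun 13, 1724 → Jul 13, 1724: 30 days (June has 30).
Jul 13, 1724 → Aug 13, 1724: 31 days (July has 31).
Aug 13, 1724 → Sep 13, 1724: 31 days (August has 31).
Sep 13, 1724 → Oct 13, 1724: 30 days (September has 30).
Oct 13, 1724 → Nov 13, 1724: 31 days (October has 31).
Nov 13, 1724 → Dec 13, 1724: 30 days (November has 30).
Dec 13, 1724 → Jan 13, 1725: 31 days (December has 31).
Jan 13, 1725 → Feb 13, 1725: 31 days (January has 31).
Feb 13, 1725 → Mar 13, 1725: 28 days (February has 28).
Mar 13, 1725 → Mar 30, 1725: 17 days.
Total: 7992 days.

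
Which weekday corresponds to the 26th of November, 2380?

Wednesday

Doomsday rule: the anchor day for the 2300s is Wednesday. For year 80: 80÷12 = 6 r 8, and 8÷4 = 2, so 6+8+2 = 16.
Wednesday + 16 ≡ Friday — that's 2380's doomsday.
In November the doomsday date is Nov 7.
Nov 26 is 19 days after Nov 7; 19 mod 7 = 5, so Friday + 5 = Wednesday.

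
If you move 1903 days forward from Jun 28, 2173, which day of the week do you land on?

Sunday

First find the weekday of Jun 28, 2173. Doomsday rule: the anchor day for the 2100s is Sunday. For year 73: 73÷12 = 6 r 1, and 1÷4 = 0, so 6+1+0 = 7.
Sunday + 7 ≡ Sunday — that's 2173's doomsday.
In June the doomsday date is Jun 6.
Jun 28 is 22 days after Jun 6; 22 mod 7 = 1, so Sunday + 1 = Monday.
1903 mod 7 = 6, so 1903 days after a Monday is Monday + 6 = Sunday.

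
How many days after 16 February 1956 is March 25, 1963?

Feb 16, 1956 → Feb 16, 1957: 366 days (Feb 29, 1956 is in that span).
Feb 16, 1957 → Feb 16, 1958: 365 days.
Feb 16, 1958 → Feb 16, 1959: 365 days.
Feb 16, 1959 → Feb 16, 1960: 365 days.
Feb 16, 1960 → Feb 16, 1961: 366 days (Feb 29, 1960 is in that span).
Feb 16, 1961 → Feb 16, 1962: 365 days.
Feb 16, 1962 → Feb 16, 1963: 365 days.
Feb 16, 1963 → Mar 16, 1963: 28 days (February has 28).
Mar 16, 1963 → Mar 25, 1963: 9 days.
Total: 2594 days.

2594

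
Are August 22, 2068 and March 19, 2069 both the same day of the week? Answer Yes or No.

From Aug 22, 2068 to Mar 19, 2069 is 209 days.
209 mod 7 = 6, so they are different weekdays.
(Aug 22, 2068 is a Wednesday; Mar 19, 2069 is a Tuesday.)

No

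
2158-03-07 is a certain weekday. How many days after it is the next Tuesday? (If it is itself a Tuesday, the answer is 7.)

Mar 7, 2158 is a Tuesday.
From Tuesday to the next Tuesday is 7 days.

7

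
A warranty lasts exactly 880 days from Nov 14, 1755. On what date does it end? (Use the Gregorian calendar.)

April 12, 1758

+366 (one year; includes Feb 29, 1756) → Nov 14, 1756 (514 left).
+365 (one year) → Nov 14, 1757 (149 left).
Nov has 30 days: +17 → Dec 1, 1757 (132 left).
Dec has 31 days: +31 → Jan 1, 1758 (101 left).
Jan has 31 days: +31 → Feb 1, 1758 (70 left).
Feb has 28 days: +28 → Mar 1, 1758 (42 left).
Mar has 31 days: +31 → Apr 1, 1758 (11 left).
+11 → Apr 12, 1758.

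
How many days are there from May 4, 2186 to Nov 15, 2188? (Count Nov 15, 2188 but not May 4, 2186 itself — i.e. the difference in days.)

926

May 4, 2186 → May 4, 2187: 365 days.
May 4, 2187 → May 4, 2188: 366 days (Feb 29, 2188 is in that span).
May 4, 2188 → Jun 4, 2188: 31 days (May has 31).
Jun 4, 2188 → Jul 4, 2188: 30 days (June has 30).
Jul 4, 2188 → Aug 4, 2188: 31 days (July has 31).
Aug 4, 2188 → Sep 4, 2188: 31 days (August has 31).
Sep 4, 2188 → Oct 4, 2188: 30 days (September has 30).
Oct 4, 2188 → Nov 4, 2188: 31 days (October has 31).
Nov 4, 2188 → Nov 15, 2188: 11 days.
Total: 926 days.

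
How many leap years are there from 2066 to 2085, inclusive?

5

Multiples of 4 in [2066,2085]: 5.
Of those, multiples of 100: 0 (not leap unless ÷400).
Multiples of 400: 0.
Leap years = 5 − 0 + 0 = 5.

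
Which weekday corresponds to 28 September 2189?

Doomsday rule: the anchor day for the 2100s is Sunday. For year 89: 89÷12 = 7 r 5, and 5÷4 = 1, so 7+5+1 = 13.
Sunday + 13 ≡ Saturday — that's 2189's doomsday.
In September the doomsday date is Sep 5.
Sep 28 is 23 days after Sep 5; 23 mod 7 = 2, so Saturday + 2 = Monday.

Monday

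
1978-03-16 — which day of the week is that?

Thursday

Doomsday rule: the anchor day for the 1900s is Wednesday. For year 78: 78÷12 = 6 r 6, and 6÷4 = 1, so 6+6+1 = 13.
Wednesday + 13 ≡ Tuesday — that's 1978's doomsday.
In March the doomsday date is Mar 14.
Mar 16 is 2 days after Mar 14; 2 mod 7 = 2, so Tuesday + 2 = Thursday.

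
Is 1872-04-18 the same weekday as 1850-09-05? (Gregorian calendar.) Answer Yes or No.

Yes

From Sep 5, 1850 to Apr 18, 1872 is 7896 days.
7896 mod 7 = 0, so they are the same weekday.
(Sep 5, 1850 is a Thursday; Apr 18, 1872 is a Thursday.)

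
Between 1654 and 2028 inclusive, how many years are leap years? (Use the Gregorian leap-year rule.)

91

Multiples of 4 in [1654,2028]: 94.
Of those, multiples of 100: 4 (not leap unless ÷400).
Multiples of 400: 1.
Leap years = 94 − 4 + 1 = 91.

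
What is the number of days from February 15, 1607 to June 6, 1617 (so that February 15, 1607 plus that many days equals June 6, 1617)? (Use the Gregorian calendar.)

3764

Feb 15, 1607 → Feb 15, 1608: 365 days.
Feb 15, 1608 → Feb 15, 1609: 366 days (Feb 29, 1608 is in that span).
Feb 15, 1609 → Feb 15, 1610: 365 days.
Feb 15, 1610 → Feb 15, 1611: 365 days.
Feb 15, 1611 → Feb 15, 1612: 365 days.
Feb 15, 1612 → Feb 15, 1613: 366 days (Feb 29, 1612 is in that span).
Feb 15, 1613 → Feb 15, 1614: 365 days.
Feb 15, 1614 → Feb 15, 1615: 365 days.
Feb 15, 1615 → Feb 15, 1616: 365 days.
Feb 15, 1616 → Feb 15, 1617: 366 days (Feb 29, 1616 is in that span).
Feb 15, 1617 → Mar 15, 1617: 28 days (February has 28).
Mar 15, 1617 → Apr 15, 1617: 31 days (March has 31).
Apr 15, 1617 → May 15, 1617: 30 days (April has 30).
May 15, 1617 → Jun 6, 1617: 22 days.
Total: 3764 days.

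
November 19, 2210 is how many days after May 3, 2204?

May 3, 2204 → May 3, 2205: 365 days.
May 3, 2205 → May 3, 2206: 365 days.
May 3, 2206 → May 3, 2207: 365 days.
May 3, 2207 → May 3, 2208: 366 days (Feb 29, 2208 is in that span).
May 3, 2208 → May 3, 2209: 365 days.
May 3, 2209 → May 3, 2210: 365 days.
May 3, 2210 → Jun 3, 2210: 31 days (May has 31).
Jun 3, 2210 → Jul 3, 2210: 30 days (June has 30).
Jul 3, 2210 → Aug 3, 2210: 31 days (July has 31).
Aug 3, 2210 → Sep 3, 2210: 31 days (August has 31).
Sep 3, 2210 → Oct 3, 2210: 30 days (September has 30).
Oct 3, 2210 → Nov 3, 2210: 31 days (October has 31).
Nov 3, 2210 → Nov 19, 2210: 16 days.
Total: 2391 days.

2391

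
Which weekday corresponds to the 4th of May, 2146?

January 1, 2146 is a Saturday.
Jan 1, 2146 → Feb 1, 2146: 31 days (January has 31).
Feb 1, 2146 → Mar 1, 2146: 28 days (February has 28).
Mar 1, 2146 → Apr 1, 2146: 31 days (March has 31).
Apr 1, 2146 → May 1, 2146: 30 days (April has 30).
May 1, 2146 → May 4, 2146: 3 days.
Total: 123 days.
123 mod 7 = 4, so Saturday + 4 = Wednesday.

Wednesday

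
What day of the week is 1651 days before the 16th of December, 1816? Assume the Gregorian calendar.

Tuesday

Dec 16, 1816 is a Monday.
1651 mod 7 = 6, so 1651 days before a Monday is Monday − 6 = Tuesday.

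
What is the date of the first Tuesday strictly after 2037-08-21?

August 25, 2037

Aug 21, 2037 is a Friday.
From Friday to the next Tuesday is 4 days.
Aug 21, 2037 + 4 = Aug 25, 2037.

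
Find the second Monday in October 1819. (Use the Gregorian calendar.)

October 11, 1819

October 1, 1819 is a Friday.
The first Monday is therefore October 4 (3 days later).
The second Monday is 4 + 1×7 = October 11.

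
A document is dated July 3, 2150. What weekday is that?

Doomsday rule: the anchor day for the 2100s is Sunday. For year 50: 50÷12 = 4 r 2, and 2÷4 = 0, so 4+2+0 = 6.
Sunday + 6 ≡ Saturday — that's 2150's doomsday.
In July the doomsday date is Jul 11.
Jul 3 is 8 days before Jul 11; 8 mod 7 = 1, so Saturday − 1 = Friday.

Friday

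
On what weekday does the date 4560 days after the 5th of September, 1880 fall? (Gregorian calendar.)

Wednesday

First find the weekday of Sep 5, 1880. Doomsday rule: the anchor day for the 1800s is Friday. For year 80: 80÷12 = 6 r 8, and 8÷4 = 2, so 6+8+2 = 16.
Friday + 16 ≡ Sunday — that's 1880's doomsday.
In September the doomsday date is Sep 5.
Sep 5 is the doomsday itself: Sunday.
4560 mod 7 = 3, so 4560 days after a Sunday is Sunday + 3 = Wednesday.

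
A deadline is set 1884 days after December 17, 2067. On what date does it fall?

February 12, 2073

+366 (one year; includes Feb 29, 2068) → Dec 17, 2068 (1518 left).
+365 (one year) → Dec 17, 2069 (1153 left).
+365 (one year) → Dec 17, 2070 (788 left).
+365 (one year) → Dec 17, 2071 (423 left).
+366 (one year; includes Feb 29, 2072) → Dec 17, 2072 (57 left).
Dec has 31 days: +15 → Jan 1, 2073 (42 left).
Jan has 31 days: +31 → Feb 1, 2073 (11 left).
+11 → Feb 12, 2073.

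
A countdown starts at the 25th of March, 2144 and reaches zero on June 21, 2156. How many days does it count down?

4471

Mar 25, 2144 → Mar 25, 2145: 365 days.
Mar 25, 2145 → Mar 25, 2146: 365 days.
Mar 25, 2146 → Mar 25, 2147: 365 days.
Mar 25, 2147 → Mar 25, 2148: 366 days (Feb 29, 2148 is in that span).
Mar 25, 2148 → Mar 25, 2149: 365 days.
Mar 25, 2149 → Mar 25, 2150: 365 days.
Mar 25, 2150 → Mar 25, 2151: 365 days.
Mar 25, 2151 → Mar 25, 2152: 366 days (Feb 29, 2152 is in that span).
Mar 25, 2152 → Mar 25, 2153: 365 days.
Mar 25, 2153 → Mar 25, 2154: 365 days.
Mar 25, 2154 → Mar 25, 2155: 365 days.
Mar 25, 2155 → Mar 25, 2156: 366 days (Feb 29, 2156 is in that span).
Mar 25, 2156 → Apr 25, 2156: 31 days (March has 31).
Apr 25, 2156 → May 25, 2156: 30 days (April has 30).
May 25, 2156 → Jun 21, 2156: 27 days.
Total: 4471 days.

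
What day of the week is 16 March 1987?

January 1, 1987 is a Thursday.
Jan 1, 1987 → Feb 1, 1987: 31 days (January has 31).
Feb 1, 1987 → Mar 1, 1987: 28 days (February has 28).
Mar 1, 1987 → Mar 16, 1987: 15 days.
Total: 74 days.
74 mod 7 = 4, so Thursday + 4 = Monday.

Monday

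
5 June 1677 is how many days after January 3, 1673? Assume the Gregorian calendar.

Jan 3, 1673 → Jan 3, 1674: 365 days.
Jan 3, 1674 → Jan 3, 1675: 365 days.
Jan 3, 1675 → Jan 3, 1676: 365 days.
Jan 3, 1676 → Jan 3, 1677: 366 days (Feb 29, 1676 is in that span).
Jan 3, 1677 → Feb 3, 1677: 31 days (January has 31).
Feb 3, 1677 → Mar 3, 1677: 28 days (February has 28).
Mar 3, 1677 → Apr 3, 1677: 31 days (March has 31).
Apr 3, 1677 → May 3, 1677: 30 days (April has 30).
May 3, 1677 → Jun 3, 1677: 31 days (May has 31).
Jun 3, 1677 → Jun 5, 1677: 2 days.
Total: 1614 days.

1614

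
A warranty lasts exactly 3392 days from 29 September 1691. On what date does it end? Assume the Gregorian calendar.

+366 (one year; includes Feb 29, 1692) → Sep 29, 1692 (3026 left).
+365 (one year) → Sep 29, 1693 (2661 left).
+365 (one year) → Sep 29, 1694 (2296 left).
+365 (one year) → Sep 29, 1695 (1931 left).
+366 (one year; includes Feb 29, 1696) → Sep 29, 1696 (1565 left).
+365 (one year) → Sep 29, 1697 (1200 left).
+365 (one year) → Sep 29, 1698 (835 left).
+365 (one year) → Sep 29, 1699 (470 left).
+365 (one year) → Sep 29, 1700 (105 left).
Sep has 30 days: +2 → Oct 1, 1700 (103 left).
Oct has 31 days: +31 → Nov 1, 1700 (72 left).
Nov has 30 days: +30 → Dec 1, 1700 (42 left).
Dec has 31 days: +31 → Jan 1, 1701 (11 left).
+11 → Jan 12, 1701.

January 12, 1701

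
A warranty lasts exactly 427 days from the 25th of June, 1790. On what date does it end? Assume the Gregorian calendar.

August 26, 1791

+365 (one year) → Jun 25, 1791 (62 left).
Jun has 30 days: +6 → Jul 1, 1791 (56 left).
Jul has 31 days: +31 → Aug 1, 1791 (25 left).
+25 → Aug 26, 1791.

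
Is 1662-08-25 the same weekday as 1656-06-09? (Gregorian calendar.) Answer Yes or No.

Yes

From Jun 9, 1656 to Aug 25, 1662 is 2268 days.
2268 mod 7 = 0, so they are the same weekday.
(Jun 9, 1656 is a Friday; Aug 25, 1662 is a Friday.)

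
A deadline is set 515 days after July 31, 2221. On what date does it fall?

+365 (one year) → Jul 31, 2222 (150 left).
Jul has 31 days: +1 → Aug 1, 2222 (149 left).
Aug has 31 days: +31 → Sep 1, 2222 (118 left).
Sep has 30 days: +30 → Oct 1, 2222 (88 left).
Oct has 31 days: +31 → Nov 1, 2222 (57 left).
Nov has 30 days: +30 → Dec 1, 2222 (27 left).
+27 → Dec 28, 2222.

December 28, 2222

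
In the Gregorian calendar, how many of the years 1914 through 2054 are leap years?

Multiples of 4 in [1914,2054]: 35.
Of those, multiples of 100: 1 (not leap unless ÷400).
Multiples of 400: 1.
Leap years = 35 − 1 + 1 = 35.

35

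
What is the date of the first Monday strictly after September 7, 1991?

Sep 7, 1991 is a Saturday.
From Saturday to the next Monday is 2 days.
Sep 7, 1991 + 2 = Sep 9, 1991.

September 9, 1991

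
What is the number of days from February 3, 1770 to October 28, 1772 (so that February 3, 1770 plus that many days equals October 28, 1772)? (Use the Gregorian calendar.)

Feb 3, 1770 → Feb 3, 1771: 365 days.
Feb 3, 1771 → Feb 3, 1772: 365 days.
Feb 3, 1772 → Mar 3, 1772: 29 days (February has 29).
Mar 3, 1772 → Apr 3, 1772: 31 days (March has 31).
Apr 3, 1772 → May 3, 1772: 30 days (April has 30).
May 3, 1772 → Jun 3, 1772: 31 days (May has 31).
Jun 3, 1772 → Jul 3, 1772: 30 days (June has 30).
Jul 3, 1772 → Aug 3, 1772: 31 days (July has 31).
Aug 3, 1772 → Sep 3, 1772: 31 days (August has 31).
Sep 3, 1772 → Oct 3, 1772: 30 days (September has 30).
Oct 3, 1772 → Oct 28, 1772: 25 days.
Total: 998 days.

998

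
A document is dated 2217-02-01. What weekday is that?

Doomsday rule: the anchor day for the 2200s is Friday. For year 17: 17÷12 = 1 r 5, and 5÷4 = 1, so 1+5+1 = 7.
Friday + 7 ≡ Friday — that's 2217's doomsday.
In February the doomsday date is Feb 28 (2217 is not a leap year).
Feb 1 is 27 days before Feb 28; 27 mod 7 = 6, so Friday − 6 = Saturday.

Saturday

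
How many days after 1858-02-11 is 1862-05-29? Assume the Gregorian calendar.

Feb 11, 1858 → Feb 11, 1859: 365 days.
Feb 11, 1859 → Feb 11, 1860: 365 days.
Feb 11, 1860 → Feb 11, 1861: 366 days (Feb 29, 1860 is in that span).
Feb 11, 1861 → Feb 11, 1862: 365 days.
Feb 11, 1862 → Mar 11, 1862: 28 days (February has 28).
Mar 11, 1862 → Apr 11, 1862: 31 days (March has 31).
Apr 11, 1862 → May 11, 1862: 30 days (April has 30).
May 11, 1862 → May 29, 1862: 18 days.
Total: 1568 days.

1568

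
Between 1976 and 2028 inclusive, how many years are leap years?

14

Multiples of 4 in [1976,2028]: 14.
Of those, multiples of 100: 1 (not leap unless ÷400).
Multiples of 400: 1.
Leap years = 14 − 1 + 1 = 14.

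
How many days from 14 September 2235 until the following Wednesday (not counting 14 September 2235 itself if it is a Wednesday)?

Sep 14, 2235 is a Monday.
From Monday to the next Wednesday is 2 days.

2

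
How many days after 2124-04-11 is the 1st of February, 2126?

661

Apr 11, 2124 → Apr 11, 2125: 365 days.
Apr 11, 2125 → May 11, 2125: 30 days (April has 30).
May 11, 2125 → Jun 11, 2125: 31 days (May has 31).
Jun 11, 2125 → Jul 11, 2125: 30 days (June has 30).
Jul 11, 2125 → Aug 11, 2125: 31 days (July has 31).
Aug 11, 2125 → Sep 11, 2125: 31 days (August has 31).
Sep 11, 2125 → Oct 11, 2125: 30 days (September has 30).
Oct 11, 2125 → Nov 11, 2125: 31 days (October has 31).
Nov 11, 2125 → Dec 11, 2125: 30 days (November has 30).
Dec 11, 2125 → Jan 11, 2126: 31 days (December has 31).
Jan 11, 2126 → Feb 1, 2126: 21 days.
Total: 661 days.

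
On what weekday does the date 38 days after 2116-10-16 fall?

First find the weekday of Oct 16, 2116. Doomsday rule: the anchor day for the 2100s is Sunday. For year 16: 16÷12 = 1 r 4, and 4÷4 = 1, so 1+4+1 = 6.
Sunday + 6 ≡ Saturday — that's 2116's doomsday.
In October the doomsday date is Oct 10.
Oct 16 is 6 days after Oct 10; 6 mod 7 = 6, so Saturday + 6 = Friday.
38 mod 7 = 3, so 38 days after a Friday is Friday + 3 = Monday.

Monday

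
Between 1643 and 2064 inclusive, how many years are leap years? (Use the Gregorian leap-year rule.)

Multiples of 4 in [1643,2064]: 106.
Of those, multiples of 100: 4 (not leap unless ÷400).
Multiples of 400: 1.
Leap years = 106 − 4 + 1 = 103.

103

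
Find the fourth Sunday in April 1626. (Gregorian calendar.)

April 1, 1626 is a Wednesday.
The first Sunday is therefore April 5 (4 days later).
The fourth Sunday is 5 + 3×7 = April 26.

April 26, 1626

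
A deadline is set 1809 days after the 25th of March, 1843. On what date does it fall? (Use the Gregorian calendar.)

March 7, 1848

+366 (one year; includes Feb 29, 1844) → Mar 25, 1844 (1443 left).
+365 (one year) → Mar 25, 1845 (1078 left).
+365 (one year) → Mar 25, 1846 (713 left).
+365 (one year) → Mar 25, 1847 (348 left).
Mar has 31 days: +7 → Apr 1, 1847 (341 left).
Apr has 30 days: +30 → May 1, 1847 (311 left).
May has 31 days: +31 → Jun 1, 1847 (280 left).
Jun has 30 days: +30 → Jul 1, 1847 (250 left).
Jul has 31 days: +31 → Aug 1, 1847 (219 left).
Aug has 31 days: +31 → Sep 1, 1847 (188 left).
Sep has 30 days: +30 → Oct 1, 1847 (158 left).
Oct has 31 days: +31 → Nov 1, 1847 (127 left).
Nov has 30 days: +30 → Dec 1, 1847 (97 left).
Dec has 31 days: +31 → Jan 1, 1848 (66 left).
Jan has 31 days: +31 → Feb 1, 1848 (35 left).
Feb has 29 days: +29 → Mar 1, 1848 (6 left).
+6 → Mar 7, 1848.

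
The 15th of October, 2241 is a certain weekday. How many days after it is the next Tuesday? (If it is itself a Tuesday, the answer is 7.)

4

Oct 15, 2241 is a Friday.
From Friday to the next Tuesday is 4 days.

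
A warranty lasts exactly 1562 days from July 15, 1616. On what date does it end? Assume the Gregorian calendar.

October 24, 1620

+365 (one year) → Jul 15, 1617 (1197 left).
+365 (one year) → Jul 15, 1618 (832 left).
+365 (one year) → Jul 15, 1619 (467 left).
+366 (one year; includes Feb 29, 1620) → Jul 15, 1620 (101 left).
Jul has 31 days: +17 → Aug 1, 1620 (84 left).
Aug has 31 days: +31 → Sep 1, 1620 (53 left).
Sep has 30 days: +30 → Oct 1, 1620 (23 left).
+23 → Oct 24, 1620.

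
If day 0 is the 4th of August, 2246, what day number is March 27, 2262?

Aug 4, 2246 → Aug 4, 2247: 365 days.
Aug 4, 2247 → Aug 4, 2248: 366 days (Feb 29, 2248 is in that span).
Aug 4, 2248 → Aug 4, 2249: 365 days.
Aug 4, 2249 → Aug 4, 2250: 365 days.
Aug 4, 2250 → Aug 4, 2251: 365 days.
Aug 4, 2251 → Aug 4, 2252: 366 days (Feb 29, 2252 is in that span).
Aug 4, 2252 → Aug 4, 2253: 365 days.
Aug 4, 2253 → Aug 4, 2254: 365 days.
Aug 4, 2254 → Aug 4, 2255: 365 days.
Aug 4, 2255 → Aug 4, 2256: 366 days (Feb 29, 2256 is in that span).
Aug 4, 2256 → Aug 4, 2257: 365 days.
Aug 4, 2257 → Aug 4, 2258: 365 days.
Aug 4, 2258 → Aug 4, 2259: 365 days.
Aug 4, 2259 → Aug 4, 2260: 366 days (Feb 29, 2260 is in that span).
Aug 4, 2260 → Aug 4, 2261: 365 days.
Aug 4, 2261 → Sep 4, 2261: 31 days (August has 31).
Sep 4, 2261 → Oct 4, 2261: 30 days (September has 30).
Oct 4, 2261 → Nov 4, 2261: 31 days (October has 31).
Nov 4, 2261 → Dec 4, 2261: 30 days (November has 30).
Dec 4, 2261 → Jan 4, 2262: 31 days (December has 31).
Jan 4, 2262 → Feb 4, 2262: 31 days (January has 31).
Feb 4, 2262 → Mar 4, 2262: 28 days (February has 28).
Mar 4, 2262 → Mar 27, 2262: 23 days.
Total: 5714 days.

5714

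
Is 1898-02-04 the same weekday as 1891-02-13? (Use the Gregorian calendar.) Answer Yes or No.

Yes

From Feb 13, 1891 to Feb 4, 1898 is 2548 days.
2548 mod 7 = 0, so they are the same weekday.
(Feb 13, 1891 is a Friday; Feb 4, 1898 is a Friday.)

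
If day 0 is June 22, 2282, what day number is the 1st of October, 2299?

6310

Jun 22, 2282 → Jun 22, 2283: 365 days.
Jun 22, 2283 → Jun 22, 2284: 366 days (Feb 29, 2284 is in that span).
Jun 22, 2284 → Jun 22, 2285: 365 days.
Jun 22, 2285 → Jun 22, 2286: 365 days.
Jun 22, 2286 → Jun 22, 2287: 365 days.
Jun 22, 2287 → Jun 22, 2288: 366 days (Feb 29, 2288 is in that span).
Jun 22, 2288 → Jun 22, 2289: 365 days.
Jun 22, 2289 → Jun 22, 2290: 365 days.
Jun 22, 2290 → Jun 22, 2291: 365 days.
Jun 22, 2291 → Jun 22, 2292: 366 days (Feb 29, 2292 is in that span).
Jun 22, 2292 → Jun 22, 2293: 365 days.
Jun 22, 2293 → Jun 22, 2294: 365 days.
Jun 22, 2294 → Jun 22, 2295: 365 days.
Jun 22, 2295 → Jun 22, 2296: 366 days (Feb 29, 2296 is in that span).
Jun 22, 2296 → Jun 22, 2297: 365 days.
Jun 22, 2297 → Jun 22, 2298: 365 days.
Jun 22, 2298 → Jun 22, 2299: 365 days.
Jun 22, 2299 → Jul 22, 2299: 30 days (June has 30).
Jul 22, 2299 → Aug 22, 2299: 31 days (July has 31).
Aug 22, 2299 → Sep 22, 2299: 31 days (August has 31).
Sep 22, 2299 → Oct 1, 2299: 9 days.
Total: 6310 days.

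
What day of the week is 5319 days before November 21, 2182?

First find the weekday of Nov 21, 2182. Doomsday rule: the anchor day for the 2100s is Sunday. For year 82: 82÷12 = 6 r 10, and 10÷4 = 2, so 6+10+2 = 18.
Sunday + 18 ≡ Thursday — that's 2182's doomsday.
In November the doomsday date is Nov 7.
Nov 21 is 14 days after Nov 7; 14 mod 7 = 0, so Thursday + 0 = Thursday.
5319 mod 7 = 6, so 5319 days before a Thursday is Thursday − 6 = Friday.

Friday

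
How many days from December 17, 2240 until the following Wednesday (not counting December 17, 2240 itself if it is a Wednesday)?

Dec 17, 2240 is a Thursday.
From Thursday to the next Wednesday is 6 days.

6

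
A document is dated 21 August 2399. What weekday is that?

Doomsday rule: the anchor day for the 2300s is Wednesday. For year 99: 99÷12 = 8 r 3, and 3÷4 = 0, so 8+3+0 = 11.
Wednesday + 11 ≡ Sunday — that's 2399's doomsday.
In August the doomsday date is Aug 8.
Aug 21 is 13 days after Aug 8; 13 mod 7 = 6, so Sunday + 6 = Saturday.

Saturday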